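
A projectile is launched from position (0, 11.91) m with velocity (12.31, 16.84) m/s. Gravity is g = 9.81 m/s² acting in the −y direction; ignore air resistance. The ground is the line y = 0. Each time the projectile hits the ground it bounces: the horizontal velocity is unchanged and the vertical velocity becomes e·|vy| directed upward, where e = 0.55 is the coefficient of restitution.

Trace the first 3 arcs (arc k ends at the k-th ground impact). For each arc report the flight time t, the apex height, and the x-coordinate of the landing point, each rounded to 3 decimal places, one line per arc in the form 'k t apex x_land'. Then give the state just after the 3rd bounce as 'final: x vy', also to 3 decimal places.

Arc 1: start y=11.910, vy=16.840 → t=4.035, apex=26.364, x_land=49.671, impact vy=-22.743
  bounce: vy ← 0.55·22.743 = 12.509
Arc 2: start y=0.000, vy=12.509 → t=2.550, apex=7.975, x_land=81.064, impact vy=-12.509
  bounce: vy ← 0.55·12.509 = 6.880
Arc 3: start y=0.000, vy=6.880 → t=1.403, apex=2.412, x_land=98.330, impact vy=-6.880
  bounce: vy ← 0.55·6.880 = 3.784

1 4.035 26.364 49.671
2 2.550 7.975 81.064
3 1.403 2.412 98.330
final: 98.330 3.784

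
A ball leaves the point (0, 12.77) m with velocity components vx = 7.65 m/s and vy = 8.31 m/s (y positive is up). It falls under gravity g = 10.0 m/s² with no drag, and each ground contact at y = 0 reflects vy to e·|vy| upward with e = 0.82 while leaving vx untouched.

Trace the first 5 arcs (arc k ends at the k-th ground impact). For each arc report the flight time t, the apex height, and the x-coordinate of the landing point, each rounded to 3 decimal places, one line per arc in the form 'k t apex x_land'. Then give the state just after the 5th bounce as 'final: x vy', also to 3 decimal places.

1 2.632 16.223 20.137
2 2.954 10.908 42.736
3 2.422 7.335 61.266
4 1.986 4.932 76.462
5 1.629 3.316 88.922
final: 88.922 6.678

Arc 1: start y=12.770, vy=8.310 → t=2.632, apex=16.223, x_land=20.137, impact vy=-18.013
  bounce: vy ← 0.82·18.013 = 14.770
Arc 2: start y=0.000, vy=14.770 → t=2.954, apex=10.908, x_land=42.736, impact vy=-14.770
  bounce: vy ← 0.82·14.770 = 12.112
Arc 3: start y=0.000, vy=12.112 → t=2.422, apex=7.335, x_land=61.266, impact vy=-12.112
  bounce: vy ← 0.82·12.112 = 9.932
Arc 4: start y=0.000, vy=9.932 → t=1.986, apex=4.932, x_land=76.462, impact vy=-9.932
  bounce: vy ← 0.82·9.932 = 8.144
Arc 5: start y=0.000, vy=8.144 → t=1.629, apex=3.316, x_land=88.922, impact vy=-8.144
  bounce: vy ← 0.82·8.144 = 6.678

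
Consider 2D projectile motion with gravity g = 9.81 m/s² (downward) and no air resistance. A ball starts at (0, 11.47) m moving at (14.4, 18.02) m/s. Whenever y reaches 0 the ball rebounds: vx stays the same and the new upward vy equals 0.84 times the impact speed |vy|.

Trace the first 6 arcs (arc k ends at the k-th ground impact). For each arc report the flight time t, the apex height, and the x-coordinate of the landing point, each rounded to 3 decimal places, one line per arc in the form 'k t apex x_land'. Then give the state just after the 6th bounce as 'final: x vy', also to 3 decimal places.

Arc 1: start y=11.470, vy=18.020 → t=4.227, apex=28.020, x_land=60.869, impact vy=-23.447
  bounce: vy ← 0.84·23.447 = 19.695
Arc 2: start y=0.000, vy=19.695 → t=4.015, apex=19.771, x_land=118.691, impact vy=-19.695
  bounce: vy ← 0.84·19.695 = 16.544
Arc 3: start y=0.000, vy=16.544 → t=3.373, apex=13.951, x_land=167.261, impact vy=-16.544
  bounce: vy ← 0.84·16.544 = 13.897
Arc 4: start y=0.000, vy=13.897 → t=2.833, apex=9.844, x_land=208.060, impact vy=-13.897
  bounce: vy ← 0.84·13.897 = 11.674
Arc 5: start y=0.000, vy=11.674 → t=2.380, apex=6.946, x_land=242.331, impact vy=-11.674
  bounce: vy ← 0.84·11.674 = 9.806
Arc 6: start y=0.000, vy=9.806 → t=1.999, apex=4.901, x_land=271.118, impact vy=-9.806
  bounce: vy ← 0.84·9.806 = 8.237

1 4.227 28.020 60.869
2 4.015 19.771 118.691
3 3.373 13.951 167.261
4 2.833 9.844 208.060
5 2.380 6.946 242.331
6 1.999 4.901 271.118
final: 271.118 8.237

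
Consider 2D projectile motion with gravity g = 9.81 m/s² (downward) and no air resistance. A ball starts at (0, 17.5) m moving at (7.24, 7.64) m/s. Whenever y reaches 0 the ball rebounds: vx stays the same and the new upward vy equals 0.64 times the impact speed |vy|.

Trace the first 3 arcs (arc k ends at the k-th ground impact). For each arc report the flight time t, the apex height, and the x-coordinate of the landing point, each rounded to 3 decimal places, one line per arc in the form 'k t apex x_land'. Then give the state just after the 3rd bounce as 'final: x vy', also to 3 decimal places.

1 2.822 20.475 20.431
2 2.615 8.387 39.365
3 1.674 3.435 51.482
final: 51.482 5.254

Arc 1: start y=17.500, vy=7.640 → t=2.822, apex=20.475, x_land=20.431, impact vy=-20.043
  bounce: vy ← 0.64·20.043 = 12.827
Arc 2: start y=0.000, vy=12.827 → t=2.615, apex=8.387, x_land=39.365, impact vy=-12.827
  bounce: vy ← 0.64·12.827 = 8.210
Arc 3: start y=0.000, vy=8.210 → t=1.674, apex=3.435, x_land=51.482, impact vy=-8.210
  bounce: vy ← 0.64·8.210 = 5.254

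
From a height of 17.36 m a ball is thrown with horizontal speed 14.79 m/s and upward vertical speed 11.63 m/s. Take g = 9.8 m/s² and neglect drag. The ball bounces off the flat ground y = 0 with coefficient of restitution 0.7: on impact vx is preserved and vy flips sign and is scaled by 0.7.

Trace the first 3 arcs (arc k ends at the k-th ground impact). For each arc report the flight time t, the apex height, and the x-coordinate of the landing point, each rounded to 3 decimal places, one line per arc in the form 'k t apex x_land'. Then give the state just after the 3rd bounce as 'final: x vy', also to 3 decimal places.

1 3.412 24.261 50.461
2 3.115 11.888 96.535
3 2.181 5.825 128.786
final: 128.786 7.480

Arc 1: start y=17.360, vy=11.630 → t=3.412, apex=24.261, x_land=50.461, impact vy=-21.806
  bounce: vy ← 0.7·21.806 = 15.264
Arc 2: start y=0.000, vy=15.264 → t=3.115, apex=11.888, x_land=96.535, impact vy=-15.264
  bounce: vy ← 0.7·15.264 = 10.685
Arc 3: start y=0.000, vy=10.685 → t=2.181, apex=5.825, x_land=128.786, impact vy=-10.685
  bounce: vy ← 0.7·10.685 = 7.480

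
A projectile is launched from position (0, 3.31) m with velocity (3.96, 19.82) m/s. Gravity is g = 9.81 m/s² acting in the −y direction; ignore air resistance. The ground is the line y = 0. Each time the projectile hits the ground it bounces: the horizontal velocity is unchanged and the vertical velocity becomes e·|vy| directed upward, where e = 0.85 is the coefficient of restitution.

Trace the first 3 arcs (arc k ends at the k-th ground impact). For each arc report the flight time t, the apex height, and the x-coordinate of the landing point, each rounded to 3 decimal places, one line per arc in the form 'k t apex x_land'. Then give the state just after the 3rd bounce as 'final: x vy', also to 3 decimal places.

Arc 1: start y=3.310, vy=19.820 → t=4.201, apex=23.332, x_land=16.638, impact vy=-21.396
  bounce: vy ← 0.85·21.396 = 18.186
Arc 2: start y=0.000, vy=18.186 → t=3.708, apex=16.857, x_land=31.320, impact vy=-18.186
  bounce: vy ← 0.85·18.186 = 15.458
Arc 3: start y=0.000, vy=15.458 → t=3.152, apex=12.179, x_land=43.800, impact vy=-15.458
  bounce: vy ← 0.85·15.458 = 13.140

1 4.201 23.332 16.638
2 3.708 16.857 31.320
3 3.152 12.179 43.800
final: 43.800 13.140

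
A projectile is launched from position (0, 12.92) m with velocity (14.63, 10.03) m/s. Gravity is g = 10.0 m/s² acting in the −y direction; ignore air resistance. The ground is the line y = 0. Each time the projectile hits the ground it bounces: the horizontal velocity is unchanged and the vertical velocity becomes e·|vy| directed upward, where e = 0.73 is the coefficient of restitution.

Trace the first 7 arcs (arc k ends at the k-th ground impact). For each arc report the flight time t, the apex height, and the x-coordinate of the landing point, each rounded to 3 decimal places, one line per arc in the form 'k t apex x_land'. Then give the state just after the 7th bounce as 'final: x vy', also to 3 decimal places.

1 2.898 17.950 42.394
2 2.766 9.566 82.865
3 2.019 5.097 112.409
4 1.474 2.716 133.976
5 1.076 1.448 149.720
6 0.786 0.771 161.213
7 0.573 0.411 169.603
final: 169.603 2.093

Arc 1: start y=12.920, vy=10.030 → t=2.898, apex=17.950, x_land=42.394, impact vy=-18.947
  bounce: vy ← 0.73·18.947 = 13.832
Arc 2: start y=0.000, vy=13.832 → t=2.766, apex=9.566, x_land=82.865, impact vy=-13.832
  bounce: vy ← 0.73·13.832 = 10.097
Arc 3: start y=0.000, vy=10.097 → t=2.019, apex=5.097, x_land=112.409, impact vy=-10.097
  bounce: vy ← 0.73·10.097 = 7.371
Arc 4: start y=0.000, vy=7.371 → t=1.474, apex=2.716, x_land=133.976, impact vy=-7.371
  bounce: vy ← 0.73·7.371 = 5.381
Arc 5: start y=0.000, vy=5.381 → t=1.076, apex=1.448, x_land=149.720, impact vy=-5.381
  bounce: vy ← 0.73·5.381 = 3.928
Arc 6: start y=0.000, vy=3.928 → t=0.786, apex=0.771, x_land=161.213, impact vy=-3.928
  bounce: vy ← 0.73·3.928 = 2.867
Arc 7: start y=0.000, vy=2.867 → t=0.573, apex=0.411, x_land=169.603, impact vy=-2.867
  bounce: vy ← 0.73·2.867 = 2.093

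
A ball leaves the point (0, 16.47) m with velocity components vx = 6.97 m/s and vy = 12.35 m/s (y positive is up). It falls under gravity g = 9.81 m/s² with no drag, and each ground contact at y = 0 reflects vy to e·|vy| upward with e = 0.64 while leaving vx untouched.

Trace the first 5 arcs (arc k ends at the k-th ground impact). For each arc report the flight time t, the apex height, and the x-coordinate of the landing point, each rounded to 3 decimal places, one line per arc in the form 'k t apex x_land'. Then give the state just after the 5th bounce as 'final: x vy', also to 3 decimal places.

Arc 1: start y=16.470, vy=12.350 → t=3.482, apex=24.244, x_land=24.270, impact vy=-21.810
  bounce: vy ← 0.64·21.810 = 13.958
Arc 2: start y=0.000, vy=13.958 → t=2.846, apex=9.930, x_land=44.105, impact vy=-13.958
  bounce: vy ← 0.64·13.958 = 8.933
Arc 3: start y=0.000, vy=8.933 → t=1.821, apex=4.067, x_land=56.799, impact vy=-8.933
  bounce: vy ← 0.64·8.933 = 5.717
Arc 4: start y=0.000, vy=5.717 → t=1.166, apex=1.666, x_land=64.923, impact vy=-5.717
  bounce: vy ← 0.64·5.717 = 3.659
Arc 5: start y=0.000, vy=3.659 → t=0.746, apex=0.682, x_land=70.123, impact vy=-3.659
  bounce: vy ← 0.64·3.659 = 2.342

1 3.482 24.244 24.270
2 2.846 9.930 44.105
3 1.821 4.067 56.799
4 1.166 1.666 64.923
5 0.746 0.682 70.123
final: 70.123 2.342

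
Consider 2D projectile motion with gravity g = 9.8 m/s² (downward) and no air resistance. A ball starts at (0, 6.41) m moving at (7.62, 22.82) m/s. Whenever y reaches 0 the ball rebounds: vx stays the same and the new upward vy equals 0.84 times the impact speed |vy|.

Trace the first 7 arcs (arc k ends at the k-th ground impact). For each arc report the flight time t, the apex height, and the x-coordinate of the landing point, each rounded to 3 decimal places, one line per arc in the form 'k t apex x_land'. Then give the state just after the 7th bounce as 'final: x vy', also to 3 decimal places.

Arc 1: start y=6.410, vy=22.820 → t=4.923, apex=32.979, x_land=37.512, impact vy=-25.424
  bounce: vy ← 0.84·25.424 = 21.356
Arc 2: start y=0.000, vy=21.356 → t=4.358, apex=23.270, x_land=70.724, impact vy=-21.356
  bounce: vy ← 0.84·21.356 = 17.939
Arc 3: start y=0.000, vy=17.939 → t=3.661, apex=16.419, x_land=98.621, impact vy=-17.939
  bounce: vy ← 0.84·17.939 = 15.069
Arc 4: start y=0.000, vy=15.069 → t=3.075, apex=11.585, x_land=122.055, impact vy=-15.069
  bounce: vy ← 0.84·15.069 = 12.658
Arc 5: start y=0.000, vy=12.658 → t=2.583, apex=8.175, x_land=141.739, impact vy=-12.658
  bounce: vy ← 0.84·12.658 = 10.633
Arc 6: start y=0.000, vy=10.633 → t=2.170, apex=5.768, x_land=158.274, impact vy=-10.633
  bounce: vy ← 0.84·10.633 = 8.931
Arc 7: start y=0.000, vy=8.931 → t=1.823, apex=4.070, x_land=172.163, impact vy=-8.931
  bounce: vy ← 0.84·8.931 = 7.502

1 4.923 32.979 37.512
2 4.358 23.270 70.724
3 3.661 16.419 98.621
4 3.075 11.585 122.055
5 2.583 8.175 141.739
6 2.170 5.768 158.274
7 1.823 4.070 172.163
final: 172.163 7.502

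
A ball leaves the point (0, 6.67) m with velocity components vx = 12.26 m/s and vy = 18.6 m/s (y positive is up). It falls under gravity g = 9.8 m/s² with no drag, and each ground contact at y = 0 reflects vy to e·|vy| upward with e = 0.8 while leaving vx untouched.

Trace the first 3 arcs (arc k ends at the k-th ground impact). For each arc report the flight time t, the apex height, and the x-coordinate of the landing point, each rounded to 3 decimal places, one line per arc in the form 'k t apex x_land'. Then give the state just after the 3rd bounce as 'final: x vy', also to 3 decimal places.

Arc 1: start y=6.670, vy=18.600 → t=4.126, apex=24.321, x_land=50.583, impact vy=-21.833
  bounce: vy ← 0.8·21.833 = 17.467
Arc 2: start y=0.000, vy=17.467 → t=3.565, apex=15.565, x_land=94.285, impact vy=-17.467
  bounce: vy ← 0.8·17.467 = 13.973
Arc 3: start y=0.000, vy=13.973 → t=2.852, apex=9.962, x_land=129.247, impact vy=-13.973
  bounce: vy ← 0.8·13.973 = 11.179

1 4.126 24.321 50.583
2 3.565 15.565 94.285
3 2.852 9.962 129.247
final: 129.247 11.179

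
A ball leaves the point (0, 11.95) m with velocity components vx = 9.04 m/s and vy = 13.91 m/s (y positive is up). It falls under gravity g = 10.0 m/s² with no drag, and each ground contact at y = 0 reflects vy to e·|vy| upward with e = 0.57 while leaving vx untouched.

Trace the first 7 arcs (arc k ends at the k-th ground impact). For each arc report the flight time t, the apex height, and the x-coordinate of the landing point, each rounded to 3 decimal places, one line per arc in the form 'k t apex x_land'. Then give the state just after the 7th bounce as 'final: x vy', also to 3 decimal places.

1 3.471 21.624 31.375
2 2.371 7.026 52.806
3 1.351 2.283 65.023
4 0.770 0.742 71.986
5 0.439 0.241 75.955
6 0.250 0.078 78.217
7 0.143 0.025 79.507
final: 79.507 0.407

Arc 1: start y=11.950, vy=13.910 → t=3.471, apex=21.624, x_land=31.375, impact vy=-20.796
  bounce: vy ← 0.57·20.796 = 11.854
Arc 2: start y=0.000, vy=11.854 → t=2.371, apex=7.026, x_land=52.806, impact vy=-11.854
  bounce: vy ← 0.57·11.854 = 6.757
Arc 3: start y=0.000, vy=6.757 → t=1.351, apex=2.283, x_land=65.023, impact vy=-6.757
  bounce: vy ← 0.57·6.757 = 3.851
Arc 4: start y=0.000, vy=3.851 → t=0.770, apex=0.742, x_land=71.986, impact vy=-3.851
  bounce: vy ← 0.57·3.851 = 2.195
Arc 5: start y=0.000, vy=2.195 → t=0.439, apex=0.241, x_land=75.955, impact vy=-2.195
  bounce: vy ← 0.57·2.195 = 1.251
Arc 6: start y=0.000, vy=1.251 → t=0.250, apex=0.078, x_land=78.217, impact vy=-1.251
  bounce: vy ← 0.57·1.251 = 0.713
Arc 7: start y=0.000, vy=0.713 → t=0.143, apex=0.025, x_land=79.507, impact vy=-0.713
  bounce: vy ← 0.57·0.713 = 0.407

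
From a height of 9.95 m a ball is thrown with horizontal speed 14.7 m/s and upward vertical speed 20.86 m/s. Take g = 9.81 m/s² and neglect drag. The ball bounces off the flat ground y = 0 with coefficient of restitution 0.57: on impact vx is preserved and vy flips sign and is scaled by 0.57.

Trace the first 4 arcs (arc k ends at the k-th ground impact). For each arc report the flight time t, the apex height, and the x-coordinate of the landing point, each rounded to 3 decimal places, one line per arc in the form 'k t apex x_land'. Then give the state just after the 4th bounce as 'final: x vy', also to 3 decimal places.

Arc 1: start y=9.950, vy=20.860 → t=4.686, apex=32.128, x_land=68.880, impact vy=-25.107
  bounce: vy ← 0.57·25.107 = 14.311
Arc 2: start y=0.000, vy=14.311 → t=2.918, apex=10.439, x_land=111.769, impact vy=-14.311
  bounce: vy ← 0.57·14.311 = 8.157
Arc 3: start y=0.000, vy=8.157 → t=1.663, apex=3.391, x_land=136.216, impact vy=-8.157
  bounce: vy ← 0.57·8.157 = 4.650
Arc 4: start y=0.000, vy=4.650 → t=0.948, apex=1.102, x_land=150.151, impact vy=-4.650
  bounce: vy ← 0.57·4.650 = 2.650

1 4.686 32.128 68.880
2 2.918 10.439 111.769
3 1.663 3.391 136.216
4 0.948 1.102 150.151
final: 150.151 2.650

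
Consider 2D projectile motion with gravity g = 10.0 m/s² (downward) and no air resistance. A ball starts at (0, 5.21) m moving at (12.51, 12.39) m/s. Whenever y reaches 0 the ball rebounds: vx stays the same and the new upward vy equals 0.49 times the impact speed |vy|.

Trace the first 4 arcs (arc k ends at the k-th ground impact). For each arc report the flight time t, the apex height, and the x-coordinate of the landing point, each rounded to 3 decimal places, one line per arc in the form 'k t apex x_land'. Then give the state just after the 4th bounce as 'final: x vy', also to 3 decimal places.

1 2.844 12.886 35.583
2 1.573 3.094 55.264
3 0.771 0.743 64.908
4 0.378 0.178 69.633
final: 69.633 0.925

Arc 1: start y=5.210, vy=12.390 → t=2.844, apex=12.886, x_land=35.583, impact vy=-16.053
  bounce: vy ← 0.49·16.053 = 7.866
Arc 2: start y=0.000, vy=7.866 → t=1.573, apex=3.094, x_land=55.264, impact vy=-7.866
  bounce: vy ← 0.49·7.866 = 3.854
Arc 3: start y=0.000, vy=3.854 → t=0.771, apex=0.743, x_land=64.908, impact vy=-3.854
  bounce: vy ← 0.49·3.854 = 1.889
Arc 4: start y=0.000, vy=1.889 → t=0.378, apex=0.178, x_land=69.633, impact vy=-1.889
  bounce: vy ← 0.49·1.889 = 0.925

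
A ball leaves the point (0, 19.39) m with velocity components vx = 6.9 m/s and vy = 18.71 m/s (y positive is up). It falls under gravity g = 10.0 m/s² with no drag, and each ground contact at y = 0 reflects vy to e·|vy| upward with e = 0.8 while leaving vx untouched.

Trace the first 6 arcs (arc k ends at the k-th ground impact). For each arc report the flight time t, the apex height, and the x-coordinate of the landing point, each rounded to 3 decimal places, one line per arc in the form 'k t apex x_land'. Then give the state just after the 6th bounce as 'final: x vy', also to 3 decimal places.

Arc 1: start y=19.390, vy=18.710 → t=4.587, apex=36.893, x_land=31.653, impact vy=-27.164
  bounce: vy ← 0.8·27.164 = 21.731
Arc 2: start y=0.000, vy=21.731 → t=4.346, apex=23.612, x_land=61.641, impact vy=-21.731
  bounce: vy ← 0.8·21.731 = 17.385
Arc 3: start y=0.000, vy=17.385 → t=3.477, apex=15.111, x_land=85.632, impact vy=-17.385
  bounce: vy ← 0.8·17.385 = 13.908
Arc 4: start y=0.000, vy=13.908 → t=2.782, apex=9.671, x_land=104.825, impact vy=-13.908
  bounce: vy ← 0.8·13.908 = 11.126
Arc 5: start y=0.000, vy=11.126 → t=2.225, apex=6.190, x_land=120.179, impact vy=-11.126
  bounce: vy ← 0.8·11.126 = 8.901
Arc 6: start y=0.000, vy=8.901 → t=1.780, apex=3.961, x_land=132.463, impact vy=-8.901
  bounce: vy ← 0.8·8.901 = 7.121

1 4.587 36.893 31.653
2 4.346 23.612 61.641
3 3.477 15.111 85.632
4 2.782 9.671 104.825
5 2.225 6.190 120.179
6 1.780 3.961 132.463
final: 132.463 7.121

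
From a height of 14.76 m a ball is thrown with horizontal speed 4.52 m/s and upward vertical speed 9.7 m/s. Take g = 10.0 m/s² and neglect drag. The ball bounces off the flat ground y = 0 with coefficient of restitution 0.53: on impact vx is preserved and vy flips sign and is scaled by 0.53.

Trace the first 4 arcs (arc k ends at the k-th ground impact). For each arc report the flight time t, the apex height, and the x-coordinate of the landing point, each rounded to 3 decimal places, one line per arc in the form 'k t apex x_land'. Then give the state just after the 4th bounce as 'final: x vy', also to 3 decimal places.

Arc 1: start y=14.760, vy=9.700 → t=2.943, apex=19.465, x_land=13.303, impact vy=-19.730
  bounce: vy ← 0.53·19.730 = 10.457
Arc 2: start y=0.000, vy=10.457 → t=2.091, apex=5.468, x_land=22.756, impact vy=-10.457
  bounce: vy ← 0.53·10.457 = 5.542
Arc 3: start y=0.000, vy=5.542 → t=1.108, apex=1.536, x_land=27.766, impact vy=-5.542
  bounce: vy ← 0.53·5.542 = 2.937
Arc 4: start y=0.000, vy=2.937 → t=0.587, apex=0.431, x_land=30.421, impact vy=-2.937
  bounce: vy ← 0.53·2.937 = 1.557

1 2.943 19.465 13.303
2 2.091 5.468 22.756
3 1.108 1.536 27.766
4 0.587 0.431 30.421
final: 30.421 1.557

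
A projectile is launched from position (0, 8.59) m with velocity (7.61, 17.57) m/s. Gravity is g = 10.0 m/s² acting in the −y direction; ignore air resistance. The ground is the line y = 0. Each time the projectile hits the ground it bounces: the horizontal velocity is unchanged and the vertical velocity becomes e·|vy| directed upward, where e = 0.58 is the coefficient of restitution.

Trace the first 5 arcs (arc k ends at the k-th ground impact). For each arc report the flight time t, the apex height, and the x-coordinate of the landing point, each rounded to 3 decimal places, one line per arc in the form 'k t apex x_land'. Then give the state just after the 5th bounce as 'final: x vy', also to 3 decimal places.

Arc 1: start y=8.590, vy=17.570 → t=3.949, apex=24.025, x_land=30.052, impact vy=-21.920
  bounce: vy ← 0.58·21.920 = 12.714
Arc 2: start y=0.000, vy=12.714 → t=2.543, apex=8.082, x_land=49.403, impact vy=-12.714
  bounce: vy ← 0.58·12.714 = 7.374
Arc 3: start y=0.000, vy=7.374 → t=1.475, apex=2.719, x_land=60.626, impact vy=-7.374
  bounce: vy ← 0.58·7.374 = 4.277
Arc 4: start y=0.000, vy=4.277 → t=0.855, apex=0.915, x_land=67.135, impact vy=-4.277
  bounce: vy ← 0.58·4.277 = 2.481
Arc 5: start y=0.000, vy=2.481 → t=0.496, apex=0.308, x_land=70.911, impact vy=-2.481
  bounce: vy ← 0.58·2.481 = 1.439

1 3.949 24.025 30.052
2 2.543 8.082 49.403
3 1.475 2.719 60.626
4 0.855 0.915 67.135
5 0.496 0.308 70.911
final: 70.911 1.439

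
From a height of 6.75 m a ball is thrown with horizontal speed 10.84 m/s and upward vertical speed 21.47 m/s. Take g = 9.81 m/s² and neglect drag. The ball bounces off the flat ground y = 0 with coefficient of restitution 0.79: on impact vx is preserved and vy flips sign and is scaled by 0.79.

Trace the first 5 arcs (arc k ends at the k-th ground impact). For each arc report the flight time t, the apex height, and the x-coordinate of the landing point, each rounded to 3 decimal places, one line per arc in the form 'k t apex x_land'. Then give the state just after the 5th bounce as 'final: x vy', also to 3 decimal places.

Arc 1: start y=6.750, vy=21.470 → t=4.672, apex=30.244, x_land=50.642, impact vy=-24.360
  bounce: vy ← 0.79·24.360 = 19.244
Arc 2: start y=0.000, vy=19.244 → t=3.923, apex=18.876, x_land=93.171, impact vy=-19.244
  bounce: vy ← 0.79·19.244 = 15.203
Arc 3: start y=0.000, vy=15.203 → t=3.099, apex=11.780, x_land=126.769, impact vy=-15.203
  bounce: vy ← 0.79·15.203 = 12.010
Arc 4: start y=0.000, vy=12.010 → t=2.449, apex=7.352, x_land=153.312, impact vy=-12.010
  bounce: vy ← 0.79·12.010 = 9.488
Arc 5: start y=0.000, vy=9.488 → t=1.934, apex=4.588, x_land=174.281, impact vy=-9.488
  bounce: vy ← 0.79·9.488 = 7.496

1 4.672 30.244 50.642
2 3.923 18.876 93.171
3 3.099 11.780 126.769
4 2.449 7.352 153.312
5 1.934 4.588 174.281
final: 174.281 7.496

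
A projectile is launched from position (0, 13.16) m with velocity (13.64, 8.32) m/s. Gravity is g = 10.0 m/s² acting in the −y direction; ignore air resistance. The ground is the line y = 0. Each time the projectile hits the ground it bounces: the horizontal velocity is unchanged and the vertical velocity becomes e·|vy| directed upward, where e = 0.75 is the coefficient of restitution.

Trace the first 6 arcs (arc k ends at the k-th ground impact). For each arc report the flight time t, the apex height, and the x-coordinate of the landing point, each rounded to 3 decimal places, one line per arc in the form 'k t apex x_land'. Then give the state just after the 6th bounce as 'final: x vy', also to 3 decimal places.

Arc 1: start y=13.160, vy=8.320 → t=2.655, apex=16.621, x_land=36.218, impact vy=-18.232
  bounce: vy ← 0.75·18.232 = 13.674
Arc 2: start y=0.000, vy=13.674 → t=2.735, apex=9.349, x_land=73.521, impact vy=-13.674
  bounce: vy ← 0.75·13.674 = 10.256
Arc 3: start y=0.000, vy=10.256 → t=2.051, apex=5.259, x_land=101.499, impact vy=-10.256
  bounce: vy ← 0.75·10.256 = 7.692
Arc 4: start y=0.000, vy=7.692 → t=1.538, apex=2.958, x_land=122.482, impact vy=-7.692
  bounce: vy ← 0.75·7.692 = 5.769
Arc 5: start y=0.000, vy=5.769 → t=1.154, apex=1.664, x_land=138.220, impact vy=-5.769
  bounce: vy ← 0.75·5.769 = 4.327
Arc 6: start y=0.000, vy=4.327 → t=0.865, apex=0.936, x_land=150.023, impact vy=-4.327
  bounce: vy ← 0.75·4.327 = 3.245

1 2.655 16.621 36.218
2 2.735 9.349 73.521
3 2.051 5.259 101.499
4 1.538 2.958 122.482
5 1.154 1.664 138.220
6 0.865 0.936 150.023
final: 150.023 3.245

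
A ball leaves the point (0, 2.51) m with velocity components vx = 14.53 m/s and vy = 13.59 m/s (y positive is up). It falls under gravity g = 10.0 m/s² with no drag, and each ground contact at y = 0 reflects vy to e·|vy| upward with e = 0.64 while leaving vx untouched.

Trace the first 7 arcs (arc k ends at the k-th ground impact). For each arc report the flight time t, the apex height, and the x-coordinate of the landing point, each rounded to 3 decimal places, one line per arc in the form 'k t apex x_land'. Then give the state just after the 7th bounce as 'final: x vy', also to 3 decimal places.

Arc 1: start y=2.510, vy=13.590 → t=2.892, apex=11.744, x_land=42.015, impact vy=-15.326
  bounce: vy ← 0.64·15.326 = 9.809
Arc 2: start y=0.000, vy=9.809 → t=1.962, apex=4.811, x_land=70.519, impact vy=-9.809
  bounce: vy ← 0.64·9.809 = 6.278
Arc 3: start y=0.000, vy=6.278 → t=1.256, apex=1.970, x_land=88.762, impact vy=-6.278
  bounce: vy ← 0.64·6.278 = 4.018
Arc 4: start y=0.000, vy=4.018 → t=0.804, apex=0.807, x_land=100.437, impact vy=-4.018
  bounce: vy ← 0.64·4.018 = 2.571
Arc 5: start y=0.000, vy=2.571 → t=0.514, apex=0.331, x_land=107.909, impact vy=-2.571
  bounce: vy ← 0.64·2.571 = 1.646
Arc 6: start y=0.000, vy=1.646 → t=0.329, apex=0.135, x_land=112.691, impact vy=-1.646
  bounce: vy ← 0.64·1.646 = 1.053
Arc 7: start y=0.000, vy=1.053 → t=0.211, apex=0.055, x_land=115.752, impact vy=-1.053
  bounce: vy ← 0.64·1.053 = 0.674

1 2.892 11.744 42.015
2 1.962 4.811 70.519
3 1.256 1.970 88.762
4 0.804 0.807 100.437
5 0.514 0.331 107.909
6 0.329 0.135 112.691
7 0.211 0.055 115.752
final: 115.752 0.674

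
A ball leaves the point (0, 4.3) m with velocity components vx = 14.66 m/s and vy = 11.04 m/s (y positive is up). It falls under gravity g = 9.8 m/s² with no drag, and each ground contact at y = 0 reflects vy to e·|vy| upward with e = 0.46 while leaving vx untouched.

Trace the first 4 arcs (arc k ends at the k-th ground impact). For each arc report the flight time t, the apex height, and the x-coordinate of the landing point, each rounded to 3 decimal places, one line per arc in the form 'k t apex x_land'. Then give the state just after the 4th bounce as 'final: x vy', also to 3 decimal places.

Arc 1: start y=4.300, vy=11.040 → t=2.592, apex=10.518, x_land=37.994, impact vy=-14.358
  bounce: vy ← 0.46·14.358 = 6.605
Arc 2: start y=0.000, vy=6.605 → t=1.348, apex=2.226, x_land=57.754, impact vy=-6.605
  bounce: vy ← 0.46·6.605 = 3.038
Arc 3: start y=0.000, vy=3.038 → t=0.620, apex=0.471, x_land=66.844, impact vy=-3.038
  bounce: vy ← 0.46·3.038 = 1.398
Arc 4: start y=0.000, vy=1.398 → t=0.285, apex=0.100, x_land=71.026, impact vy=-1.398
  bounce: vy ← 0.46·1.398 = 0.643

1 2.592 10.518 37.994
2 1.348 2.226 57.754
3 0.620 0.471 66.844
4 0.285 0.100 71.026
final: 71.026 0.643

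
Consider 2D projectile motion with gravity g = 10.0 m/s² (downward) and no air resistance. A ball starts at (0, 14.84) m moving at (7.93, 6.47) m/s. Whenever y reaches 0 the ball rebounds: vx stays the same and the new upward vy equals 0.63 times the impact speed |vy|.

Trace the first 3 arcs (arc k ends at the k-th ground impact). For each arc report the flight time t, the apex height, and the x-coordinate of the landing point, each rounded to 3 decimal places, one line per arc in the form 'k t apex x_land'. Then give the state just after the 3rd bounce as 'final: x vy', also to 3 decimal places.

Arc 1: start y=14.840, vy=6.470 → t=2.487, apex=16.933, x_land=19.724, impact vy=-18.403
  bounce: vy ← 0.63·18.403 = 11.594
Arc 2: start y=0.000, vy=11.594 → t=2.319, apex=6.721, x_land=38.112, impact vy=-11.594
  bounce: vy ← 0.63·11.594 = 7.304
Arc 3: start y=0.000, vy=7.304 → t=1.461, apex=2.667, x_land=49.696, impact vy=-7.304
  bounce: vy ← 0.63·7.304 = 4.602

1 2.487 16.933 19.724
2 2.319 6.721 38.112
3 1.461 2.667 49.696
final: 49.696 4.602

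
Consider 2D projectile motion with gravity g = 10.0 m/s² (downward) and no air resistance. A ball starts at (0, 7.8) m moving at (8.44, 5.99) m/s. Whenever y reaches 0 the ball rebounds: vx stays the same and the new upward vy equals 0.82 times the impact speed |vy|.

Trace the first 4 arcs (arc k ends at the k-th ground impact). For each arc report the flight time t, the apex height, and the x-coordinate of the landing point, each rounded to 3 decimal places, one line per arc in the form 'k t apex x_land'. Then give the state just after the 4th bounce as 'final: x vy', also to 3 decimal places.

Arc 1: start y=7.800, vy=5.990 → t=1.984, apex=9.594, x_land=16.747, impact vy=-13.852
  bounce: vy ← 0.82·13.852 = 11.359
Arc 2: start y=0.000, vy=11.359 → t=2.272, apex=6.451, x_land=35.920, impact vy=-11.359
  bounce: vy ← 0.82·11.359 = 9.314
Arc 3: start y=0.000, vy=9.314 → t=1.863, apex=4.338, x_land=51.642, impact vy=-9.314
  bounce: vy ← 0.82·9.314 = 7.638
Arc 4: start y=0.000, vy=7.638 → t=1.528, apex=2.917, x_land=64.535, impact vy=-7.638
  bounce: vy ← 0.82·7.638 = 6.263

1 1.984 9.594 16.747
2 2.272 6.451 35.920
3 1.863 4.338 51.642
4 1.528 2.917 64.535
final: 64.535 6.263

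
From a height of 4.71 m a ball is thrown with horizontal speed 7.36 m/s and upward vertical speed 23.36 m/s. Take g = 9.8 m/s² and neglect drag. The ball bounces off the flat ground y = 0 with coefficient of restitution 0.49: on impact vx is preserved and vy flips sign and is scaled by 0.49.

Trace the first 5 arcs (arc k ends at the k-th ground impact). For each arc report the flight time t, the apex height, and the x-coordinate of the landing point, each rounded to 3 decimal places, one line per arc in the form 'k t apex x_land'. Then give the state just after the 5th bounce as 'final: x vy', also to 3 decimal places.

Arc 1: start y=4.710, vy=23.360 → t=4.961, apex=32.551, x_land=36.514, impact vy=-25.259
  bounce: vy ← 0.49·25.259 = 12.377
Arc 2: start y=0.000, vy=12.377 → t=2.526, apex=7.816, x_land=55.104, impact vy=-12.377
  bounce: vy ← 0.49·12.377 = 6.065
Arc 3: start y=0.000, vy=6.065 → t=1.238, apex=1.877, x_land=64.213, impact vy=-6.065
  bounce: vy ← 0.49·6.065 = 2.972
Arc 4: start y=0.000, vy=2.972 → t=0.606, apex=0.451, x_land=68.677, impact vy=-2.972
  bounce: vy ← 0.49·2.972 = 1.456
Arc 5: start y=0.000, vy=1.456 → t=0.297, apex=0.108, x_land=70.864, impact vy=-1.456
  bounce: vy ← 0.49·1.456 = 0.713

1 4.961 32.551 36.514
2 2.526 7.816 55.104
3 1.238 1.877 64.213
4 0.606 0.451 68.677
5 0.297 0.108 70.864
final: 70.864 0.713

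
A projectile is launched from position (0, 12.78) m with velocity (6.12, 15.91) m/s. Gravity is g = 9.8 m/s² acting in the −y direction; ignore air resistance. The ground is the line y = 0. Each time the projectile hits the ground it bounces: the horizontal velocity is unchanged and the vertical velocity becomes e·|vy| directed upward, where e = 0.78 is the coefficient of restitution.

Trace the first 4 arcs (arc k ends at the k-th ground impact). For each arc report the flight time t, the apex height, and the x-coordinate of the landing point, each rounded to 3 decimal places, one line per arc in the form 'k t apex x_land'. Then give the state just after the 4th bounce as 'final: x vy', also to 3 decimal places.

1 3.913 25.695 23.950
2 3.572 15.633 45.813
3 2.786 9.511 62.865
4 2.173 5.786 76.166
final: 76.166 8.307

Arc 1: start y=12.780, vy=15.910 → t=3.913, apex=25.695, x_land=23.950, impact vy=-22.441
  bounce: vy ← 0.78·22.441 = 17.504
Arc 2: start y=0.000, vy=17.504 → t=3.572, apex=15.633, x_land=45.813, impact vy=-17.504
  bounce: vy ← 0.78·17.504 = 13.653
Arc 3: start y=0.000, vy=13.653 → t=2.786, apex=9.511, x_land=62.865, impact vy=-13.653
  bounce: vy ← 0.78·13.653 = 10.650
Arc 4: start y=0.000, vy=10.650 → t=2.173, apex=5.786, x_land=76.166, impact vy=-10.650
  bounce: vy ← 0.78·10.650 = 8.307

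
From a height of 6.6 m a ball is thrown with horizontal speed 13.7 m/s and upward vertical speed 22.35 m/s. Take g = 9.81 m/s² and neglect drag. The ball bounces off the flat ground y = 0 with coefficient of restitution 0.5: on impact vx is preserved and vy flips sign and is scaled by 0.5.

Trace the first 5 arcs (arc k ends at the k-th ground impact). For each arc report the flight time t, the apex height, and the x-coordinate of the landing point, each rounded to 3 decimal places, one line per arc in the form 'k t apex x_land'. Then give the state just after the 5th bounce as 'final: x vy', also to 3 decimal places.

1 4.835 32.060 66.238
2 2.557 8.015 101.263
3 1.278 2.004 118.776
4 0.639 0.501 127.532
5 0.320 0.125 131.910
final: 131.910 0.784

Arc 1: start y=6.600, vy=22.350 → t=4.835, apex=32.060, x_land=66.238, impact vy=-25.080
  bounce: vy ← 0.5·25.080 = 12.540
Arc 2: start y=0.000, vy=12.540 → t=2.557, apex=8.015, x_land=101.263, impact vy=-12.540
  bounce: vy ← 0.5·12.540 = 6.270
Arc 3: start y=0.000, vy=6.270 → t=1.278, apex=2.004, x_land=118.776, impact vy=-6.270
  bounce: vy ← 0.5·6.270 = 3.135
Arc 4: start y=0.000, vy=3.135 → t=0.639, apex=0.501, x_land=127.532, impact vy=-3.135
  bounce: vy ← 0.5·3.135 = 1.568
Arc 5: start y=0.000, vy=1.568 → t=0.320, apex=0.125, x_land=131.910, impact vy=-1.568
  bounce: vy ← 0.5·1.568 = 0.784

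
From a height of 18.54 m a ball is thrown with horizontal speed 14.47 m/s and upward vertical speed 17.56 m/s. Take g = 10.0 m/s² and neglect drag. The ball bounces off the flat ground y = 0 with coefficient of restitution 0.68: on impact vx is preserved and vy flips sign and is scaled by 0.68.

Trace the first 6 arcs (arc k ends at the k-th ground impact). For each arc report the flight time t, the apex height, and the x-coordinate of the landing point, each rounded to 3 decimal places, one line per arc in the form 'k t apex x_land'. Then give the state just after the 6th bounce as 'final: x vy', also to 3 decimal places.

Arc 1: start y=18.540, vy=17.560 → t=4.362, apex=33.958, x_land=63.119, impact vy=-26.061
  bounce: vy ← 0.68·26.061 = 17.721
Arc 2: start y=0.000, vy=17.721 → t=3.544, apex=15.702, x_land=114.404, impact vy=-17.721
  bounce: vy ← 0.68·17.721 = 12.050
Arc 3: start y=0.000, vy=12.050 → t=2.410, apex=7.261, x_land=149.278, impact vy=-12.050
  bounce: vy ← 0.68·12.050 = 8.194
Arc 4: start y=0.000, vy=8.194 → t=1.639, apex=3.357, x_land=172.992, impact vy=-8.194
  bounce: vy ← 0.68·8.194 = 5.572
Arc 5: start y=0.000, vy=5.572 → t=1.114, apex=1.552, x_land=189.118, impact vy=-5.572
  bounce: vy ← 0.68·5.572 = 3.789
Arc 6: start y=0.000, vy=3.789 → t=0.758, apex=0.718, x_land=200.083, impact vy=-3.789
  bounce: vy ← 0.68·3.789 = 2.577

1 4.362 33.958 63.119
2 3.544 15.702 114.404
3 2.410 7.261 149.278
4 1.639 3.357 172.992
5 1.114 1.552 189.118
6 0.758 0.718 200.083
final: 200.083 2.577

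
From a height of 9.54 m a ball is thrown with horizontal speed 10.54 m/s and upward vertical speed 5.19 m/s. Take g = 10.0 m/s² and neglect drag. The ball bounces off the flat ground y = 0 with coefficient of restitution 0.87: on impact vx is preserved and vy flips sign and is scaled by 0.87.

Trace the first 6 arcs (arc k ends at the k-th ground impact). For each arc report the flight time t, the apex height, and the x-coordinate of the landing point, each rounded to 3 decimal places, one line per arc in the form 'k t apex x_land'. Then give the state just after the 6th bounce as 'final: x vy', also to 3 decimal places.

1 1.995 10.887 21.023
2 2.568 8.240 48.085
3 2.234 6.237 71.628
4 1.943 4.721 92.111
5 1.691 3.573 109.932
6 1.471 2.705 125.435
final: 125.435 6.399

Arc 1: start y=9.540, vy=5.190 → t=1.995, apex=10.887, x_land=21.023, impact vy=-14.756
  bounce: vy ← 0.87·14.756 = 12.838
Arc 2: start y=0.000, vy=12.838 → t=2.568, apex=8.240, x_land=48.085, impact vy=-12.838
  bounce: vy ← 0.87·12.838 = 11.169
Arc 3: start y=0.000, vy=11.169 → t=2.234, apex=6.237, x_land=71.628, impact vy=-11.169
  bounce: vy ← 0.87·11.169 = 9.717
Arc 4: start y=0.000, vy=9.717 → t=1.943, apex=4.721, x_land=92.111, impact vy=-9.717
  bounce: vy ← 0.87·9.717 = 8.454
Arc 5: start y=0.000, vy=8.454 → t=1.691, apex=3.573, x_land=109.932, impact vy=-8.454
  bounce: vy ← 0.87·8.454 = 7.355
Arc 6: start y=0.000, vy=7.355 → t=1.471, apex=2.705, x_land=125.435, impact vy=-7.355
  bounce: vy ← 0.87·7.355 = 6.399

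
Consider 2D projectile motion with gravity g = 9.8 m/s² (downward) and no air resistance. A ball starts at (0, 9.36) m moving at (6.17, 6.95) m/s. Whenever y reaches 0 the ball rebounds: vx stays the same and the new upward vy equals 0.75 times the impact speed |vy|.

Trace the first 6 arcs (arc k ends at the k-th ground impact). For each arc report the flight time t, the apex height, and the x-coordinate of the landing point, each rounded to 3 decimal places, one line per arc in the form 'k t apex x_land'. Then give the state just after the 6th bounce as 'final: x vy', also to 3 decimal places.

1 2.263 11.824 13.960
2 2.330 6.651 28.337
3 1.748 3.741 39.120
4 1.311 2.104 47.207
5 0.983 1.184 53.272
6 0.737 0.666 57.821
final: 57.821 2.709

Arc 1: start y=9.360, vy=6.950 → t=2.263, apex=11.824, x_land=13.960, impact vy=-15.224
  bounce: vy ← 0.75·15.224 = 11.418
Arc 2: start y=0.000, vy=11.418 → t=2.330, apex=6.651, x_land=28.337, impact vy=-11.418
  bounce: vy ← 0.75·11.418 = 8.563
Arc 3: start y=0.000, vy=8.563 → t=1.748, apex=3.741, x_land=39.120, impact vy=-8.563
  bounce: vy ← 0.75·8.563 = 6.422
Arc 4: start y=0.000, vy=6.422 → t=1.311, apex=2.104, x_land=47.207, impact vy=-6.422
  bounce: vy ← 0.75·6.422 = 4.817
Arc 5: start y=0.000, vy=4.817 → t=0.983, apex=1.184, x_land=53.272, impact vy=-4.817
  bounce: vy ← 0.75·4.817 = 3.613
Arc 6: start y=0.000, vy=3.613 → t=0.737, apex=0.666, x_land=57.821, impact vy=-3.613
  bounce: vy ← 0.75·3.613 = 2.709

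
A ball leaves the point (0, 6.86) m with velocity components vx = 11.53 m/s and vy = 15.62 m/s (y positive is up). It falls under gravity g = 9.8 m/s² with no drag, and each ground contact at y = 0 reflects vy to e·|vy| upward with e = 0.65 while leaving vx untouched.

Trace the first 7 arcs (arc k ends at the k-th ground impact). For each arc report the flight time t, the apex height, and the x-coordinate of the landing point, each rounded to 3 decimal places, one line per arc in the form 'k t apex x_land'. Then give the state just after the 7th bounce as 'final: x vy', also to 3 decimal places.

1 3.579 19.308 41.265
2 2.581 8.158 71.019
3 1.677 3.447 90.359
4 1.090 1.456 102.930
5 0.709 0.615 111.101
6 0.461 0.260 116.413
7 0.299 0.110 119.865
final: 119.865 0.954

Arc 1: start y=6.860, vy=15.620 → t=3.579, apex=19.308, x_land=41.265, impact vy=-19.454
  bounce: vy ← 0.65·19.454 = 12.645
Arc 2: start y=0.000, vy=12.645 → t=2.581, apex=8.158, x_land=71.019, impact vy=-12.645
  bounce: vy ← 0.65·12.645 = 8.219
Arc 3: start y=0.000, vy=8.219 → t=1.677, apex=3.447, x_land=90.359, impact vy=-8.219
  bounce: vy ← 0.65·8.219 = 5.342
Arc 4: start y=0.000, vy=5.342 → t=1.090, apex=1.456, x_land=102.930, impact vy=-5.342
  bounce: vy ← 0.65·5.342 = 3.473
Arc 5: start y=0.000, vy=3.473 → t=0.709, apex=0.615, x_land=111.101, impact vy=-3.473
  bounce: vy ← 0.65·3.473 = 2.257
Arc 6: start y=0.000, vy=2.257 → t=0.461, apex=0.260, x_land=116.413, impact vy=-2.257
  bounce: vy ← 0.65·2.257 = 1.467
Arc 7: start y=0.000, vy=1.467 → t=0.299, apex=0.110, x_land=119.865, impact vy=-1.467
  bounce: vy ← 0.65·1.467 = 0.954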